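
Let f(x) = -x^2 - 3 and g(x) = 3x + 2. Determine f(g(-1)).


g(-1) = -1
f(-1) = (-1)*(-1)^2 - 3 = -4

-4


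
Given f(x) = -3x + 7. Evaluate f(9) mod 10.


f(9) = -20
-20 mod 10 = 0

0


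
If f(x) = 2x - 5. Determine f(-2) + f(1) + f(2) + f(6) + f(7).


f(-2) = -9
f(1) = -3
f(2) = -1
f(6) = 7
f(7) = 9
Sum = 3

3


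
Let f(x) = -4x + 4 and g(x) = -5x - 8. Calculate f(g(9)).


g(9) = -53
f(-53) = 216

216


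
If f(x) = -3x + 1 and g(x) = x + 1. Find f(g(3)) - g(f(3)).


-4


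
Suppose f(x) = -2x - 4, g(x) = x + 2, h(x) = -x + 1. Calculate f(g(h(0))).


-10


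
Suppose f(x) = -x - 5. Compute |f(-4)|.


f(-4) = -1
|-1| = 1

1


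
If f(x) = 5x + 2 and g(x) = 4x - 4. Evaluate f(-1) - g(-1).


f(-1) = -3
g(-1) = -8
Difference = 5

5


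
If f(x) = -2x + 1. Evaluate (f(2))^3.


f(2) = -3
(-3)^3 = -27

-27


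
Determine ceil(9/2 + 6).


9/2 = 4.5
4.5 + 6 = 10.5
ceil(10.5) = 11

11


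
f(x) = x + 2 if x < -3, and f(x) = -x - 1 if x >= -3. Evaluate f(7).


7 satisfies x >= -3
f(7) = -8

-8


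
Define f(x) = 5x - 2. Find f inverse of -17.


-3


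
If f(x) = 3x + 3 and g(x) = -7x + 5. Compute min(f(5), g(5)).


f(5) = 18
g(5) = -30
min = -30

-30


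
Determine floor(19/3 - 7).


19/3 = 6.3333
6.3333 - 7 = -0.6667
floor(-0.6667) = -1

-1


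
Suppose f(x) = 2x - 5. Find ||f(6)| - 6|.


f(6) = 7
|7| = 7
|7 - 6| = 1

1


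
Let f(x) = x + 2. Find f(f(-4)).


f(-4) = -2
f(-2) = 0

0


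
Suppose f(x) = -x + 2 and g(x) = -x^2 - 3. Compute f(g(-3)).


g(-3) = -12
f(-12) = 14

14


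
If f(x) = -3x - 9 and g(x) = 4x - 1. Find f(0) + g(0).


f(0) = -9
g(0) = -1
Sum = -10

-10


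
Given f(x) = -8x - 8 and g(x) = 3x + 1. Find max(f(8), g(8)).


f(8) = -72
g(8) = 25
max = 25

25


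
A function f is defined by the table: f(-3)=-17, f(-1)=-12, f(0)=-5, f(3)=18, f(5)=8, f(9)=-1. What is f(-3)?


Reading from the table at x = -3

-17


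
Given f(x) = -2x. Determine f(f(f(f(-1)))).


f(-1) = 2
f(2) = -4
f(-4) = 8
f(8) = -16

-16


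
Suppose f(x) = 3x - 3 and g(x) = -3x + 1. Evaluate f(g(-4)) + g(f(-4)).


82


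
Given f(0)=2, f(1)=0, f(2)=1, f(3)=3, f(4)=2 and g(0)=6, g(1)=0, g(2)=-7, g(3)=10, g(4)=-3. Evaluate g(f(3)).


f(3) = 3
g(3) = 10

10


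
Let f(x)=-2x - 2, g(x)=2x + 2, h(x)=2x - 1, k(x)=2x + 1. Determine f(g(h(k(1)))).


k(1) = 3
h(3) = 5
g(5) = 12
f(12) = -26

-26


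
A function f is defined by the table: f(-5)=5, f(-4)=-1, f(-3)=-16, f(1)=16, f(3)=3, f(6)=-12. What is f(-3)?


Reading from the table at x = -3

-16


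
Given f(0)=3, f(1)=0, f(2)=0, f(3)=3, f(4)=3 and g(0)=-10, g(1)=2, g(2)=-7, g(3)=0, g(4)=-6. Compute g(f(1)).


-10


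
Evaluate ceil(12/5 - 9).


12/5 = 2.4
2.4 - 9 = -6.6
ceil(-6.6) = -6

-6


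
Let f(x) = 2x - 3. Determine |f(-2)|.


7


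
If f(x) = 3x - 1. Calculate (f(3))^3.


f(3) = 8
(8)^3 = 512

512


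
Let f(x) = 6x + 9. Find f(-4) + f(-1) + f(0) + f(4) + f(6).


f(-4) = -15
f(-1) = 3
f(0) = 9
f(4) = 33
f(6) = 45
Sum = 75

75


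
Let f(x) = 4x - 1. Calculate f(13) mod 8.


3


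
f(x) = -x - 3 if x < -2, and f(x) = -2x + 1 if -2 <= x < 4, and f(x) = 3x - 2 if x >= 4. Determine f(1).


1 satisfies -2 <= x < 4
f(1) = -1

-1


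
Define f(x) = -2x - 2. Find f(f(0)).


2


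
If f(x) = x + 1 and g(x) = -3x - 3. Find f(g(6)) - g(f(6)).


f(g(6)) = -20
g(f(6)) = -24
Difference = 4

4


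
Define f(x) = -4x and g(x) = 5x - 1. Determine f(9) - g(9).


f(9) = -36
g(9) = 44
Difference = -80

-80


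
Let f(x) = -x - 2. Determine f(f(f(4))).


-6


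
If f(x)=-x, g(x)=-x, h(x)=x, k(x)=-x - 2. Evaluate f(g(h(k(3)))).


k(3) = -5
h(-5) = -5
g(-5) = 5
f(5) = -5

-5


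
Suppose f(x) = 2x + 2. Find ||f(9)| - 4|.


f(9) = 20
|20| = 20
|20 - 4| = 16

16


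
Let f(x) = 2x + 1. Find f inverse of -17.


Solve 2x + 1 = -17
x = (-17 - 1) / 2 = -9

-9


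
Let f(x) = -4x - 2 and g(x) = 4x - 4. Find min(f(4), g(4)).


f(4) = -18
g(4) = 12
min = -18

-18


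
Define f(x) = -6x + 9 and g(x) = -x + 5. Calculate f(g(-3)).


-39


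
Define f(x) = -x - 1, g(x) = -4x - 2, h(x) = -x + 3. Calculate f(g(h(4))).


h(4) = -1
g(-1) = 2
f(2) = -3

-3


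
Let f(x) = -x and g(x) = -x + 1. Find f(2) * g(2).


f(2) = -2
g(2) = -1
Product = 2

2


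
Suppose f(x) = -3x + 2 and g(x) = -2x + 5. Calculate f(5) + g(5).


f(5) = -13
g(5) = -5
Sum = -18

-18


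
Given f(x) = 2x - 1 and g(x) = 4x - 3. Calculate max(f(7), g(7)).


f(7) = 13
g(7) = 25
max = 25

25


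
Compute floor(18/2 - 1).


18/2 = 9
9 - 1 = 8
floor(8) = 8

8


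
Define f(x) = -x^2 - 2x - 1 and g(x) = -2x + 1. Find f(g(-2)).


g(-2) = 5
f(5) = (-1)*(5)^2 - 2*(5) - 1 = -36

-36


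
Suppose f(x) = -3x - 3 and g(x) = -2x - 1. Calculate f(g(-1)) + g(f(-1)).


f(g(-1)) = -6
g(f(-1)) = -1
Sum = -7

-7


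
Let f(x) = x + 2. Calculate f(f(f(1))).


f(1) = 3
f(3) = 5
f(5) = 7

7


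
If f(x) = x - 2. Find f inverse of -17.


Solve x - 2 = -17
x = (-17 + 2) / 1 = -15

-15


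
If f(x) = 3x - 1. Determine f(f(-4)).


f(-4) = -13
f(-13) = -40

-40


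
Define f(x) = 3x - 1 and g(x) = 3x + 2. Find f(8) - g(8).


f(8) = 23
g(8) = 26
Difference = -3

-3


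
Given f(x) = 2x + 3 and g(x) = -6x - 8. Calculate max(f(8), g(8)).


f(8) = 19
g(8) = -56
max = 19

19


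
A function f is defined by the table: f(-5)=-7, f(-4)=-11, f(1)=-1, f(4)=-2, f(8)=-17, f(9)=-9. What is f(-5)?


Reading from the table at x = -5

-7


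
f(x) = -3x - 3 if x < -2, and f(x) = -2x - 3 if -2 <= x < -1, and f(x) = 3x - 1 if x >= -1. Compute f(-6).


-6 satisfies x < -2
f(-6) = 15

15


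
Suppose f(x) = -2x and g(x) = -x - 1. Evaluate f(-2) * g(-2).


f(-2) = 4
g(-2) = 1
Product = 4

4


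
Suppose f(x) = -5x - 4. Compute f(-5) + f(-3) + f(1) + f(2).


f(-5) = 21
f(-3) = 11
f(1) = -9
f(2) = -14
Sum = 9

9


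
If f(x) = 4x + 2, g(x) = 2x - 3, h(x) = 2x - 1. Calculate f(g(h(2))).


h(2) = 3
g(3) = 3
f(3) = 14

14


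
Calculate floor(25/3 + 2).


25/3 = 8.3333
8.3333 + 2 = 10.3333
floor(10.3333) = 10

10


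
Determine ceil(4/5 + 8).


9


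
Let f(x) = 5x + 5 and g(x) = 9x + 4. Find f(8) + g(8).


f(8) = 45
g(8) = 76
Sum = 121

121


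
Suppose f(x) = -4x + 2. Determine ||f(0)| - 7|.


f(0) = 2
|2| = 2
|2 - 7| = 5

5


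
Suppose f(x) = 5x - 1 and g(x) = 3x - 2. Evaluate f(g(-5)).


g(-5) = -17
f(-17) = -86

-86


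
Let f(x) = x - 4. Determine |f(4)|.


f(4) = 0
|0| = 0

0


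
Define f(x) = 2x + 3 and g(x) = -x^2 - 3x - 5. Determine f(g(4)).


g(4) = -33
f(-33) = -63

-63


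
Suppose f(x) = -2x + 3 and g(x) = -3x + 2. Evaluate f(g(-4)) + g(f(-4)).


-56


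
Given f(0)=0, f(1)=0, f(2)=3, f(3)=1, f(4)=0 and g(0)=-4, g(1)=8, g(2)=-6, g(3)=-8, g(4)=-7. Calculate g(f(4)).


f(4) = 0
g(0) = -4

-4


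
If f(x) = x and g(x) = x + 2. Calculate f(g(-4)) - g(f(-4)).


f(g(-4)) = -2
g(f(-4)) = -2
Difference = 0

0


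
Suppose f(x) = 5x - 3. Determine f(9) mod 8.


f(9) = 42
42 mod 8 = 2

2


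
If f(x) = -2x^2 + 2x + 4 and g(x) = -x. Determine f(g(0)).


g(0) = 0
f(0) = (-2)*(0)^2 + 2*(0) + 4 = 4

4


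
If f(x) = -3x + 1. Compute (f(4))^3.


-1331


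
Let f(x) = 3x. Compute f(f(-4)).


f(-4) = -12
f(-12) = -36

-36


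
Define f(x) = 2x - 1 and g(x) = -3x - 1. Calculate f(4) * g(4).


f(4) = 7
g(4) = -13
Product = -91

-91


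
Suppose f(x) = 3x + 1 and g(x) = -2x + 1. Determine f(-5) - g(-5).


f(-5) = -14
g(-5) = 11
Difference = -25

-25


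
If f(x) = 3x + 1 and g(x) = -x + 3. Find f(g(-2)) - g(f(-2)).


f(g(-2)) = 16
g(f(-2)) = 8
Difference = 8

8


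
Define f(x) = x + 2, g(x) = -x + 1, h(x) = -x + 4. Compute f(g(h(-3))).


h(-3) = 7
g(7) = -6
f(-6) = -4

-4


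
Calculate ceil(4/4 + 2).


4/4 = 1
1 + 2 = 3
ceil(3) = 3

3


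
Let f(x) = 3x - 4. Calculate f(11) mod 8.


f(11) = 29
29 mod 8 = 5

5


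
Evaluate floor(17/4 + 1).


17/4 = 4.25
4.25 + 1 = 5.25
floor(5.25) = 5

5


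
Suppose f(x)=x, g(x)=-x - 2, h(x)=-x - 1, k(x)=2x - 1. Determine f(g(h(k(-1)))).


k(-1) = -3
h(-3) = 2
g(2) = -4
f(-4) = -4

-4


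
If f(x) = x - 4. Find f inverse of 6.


Solve x - 4 = 6
x = (6 + 4) / 1 = 10

10


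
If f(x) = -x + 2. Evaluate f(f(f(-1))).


f(-1) = 3
f(3) = -1
f(-1) = 3

3


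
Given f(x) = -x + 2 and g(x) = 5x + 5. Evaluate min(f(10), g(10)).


f(10) = -8
g(10) = 55
min = -8

-8


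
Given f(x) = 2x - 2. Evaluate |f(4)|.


f(4) = 6
|6| = 6

6


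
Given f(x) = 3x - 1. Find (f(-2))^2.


f(-2) = -7
(-7)^2 = 49

49


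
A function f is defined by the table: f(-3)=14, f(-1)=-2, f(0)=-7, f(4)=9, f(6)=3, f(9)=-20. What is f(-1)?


Reading from the table at x = -1

-2


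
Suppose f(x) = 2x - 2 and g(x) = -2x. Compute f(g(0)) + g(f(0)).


f(g(0)) = -2
g(f(0)) = 4
Sum = 2

2


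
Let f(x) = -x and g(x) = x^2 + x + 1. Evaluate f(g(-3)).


g(-3) = 7
f(7) = -7

-7


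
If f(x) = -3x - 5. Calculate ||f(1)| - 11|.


f(1) = -8
|-8| = 8
|8 - 11| = 3

3


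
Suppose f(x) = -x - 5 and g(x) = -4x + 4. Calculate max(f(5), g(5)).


f(5) = -10
g(5) = -16
max = -10

-10


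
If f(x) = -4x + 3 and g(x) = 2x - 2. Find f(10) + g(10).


f(10) = -37
g(10) = 18
Sum = -19

-19


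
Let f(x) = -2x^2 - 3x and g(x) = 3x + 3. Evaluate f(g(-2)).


g(-2) = -3
f(-3) = (-2)*(-3)^2 - 3*(-3) = -9

-9


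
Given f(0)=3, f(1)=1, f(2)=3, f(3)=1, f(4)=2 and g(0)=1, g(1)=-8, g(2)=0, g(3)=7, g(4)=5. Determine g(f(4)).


f(4) = 2
g(2) = 0

0


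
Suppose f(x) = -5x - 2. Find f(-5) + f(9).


-24


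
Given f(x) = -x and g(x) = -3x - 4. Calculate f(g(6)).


22


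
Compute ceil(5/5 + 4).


5


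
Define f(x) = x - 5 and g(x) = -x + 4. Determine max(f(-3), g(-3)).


7


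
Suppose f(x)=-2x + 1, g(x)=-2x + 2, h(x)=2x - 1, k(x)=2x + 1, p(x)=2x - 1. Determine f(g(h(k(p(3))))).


p(3) = 5
k(5) = 11
h(11) = 21
g(21) = -40
f(-40) = 81

81


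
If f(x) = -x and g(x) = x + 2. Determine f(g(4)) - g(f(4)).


-4


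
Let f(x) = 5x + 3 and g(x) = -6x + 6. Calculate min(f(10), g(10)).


f(10) = 53
g(10) = -54
min = -54

-54


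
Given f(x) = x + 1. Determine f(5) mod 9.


f(5) = 6
6 mod 9 = 6

6


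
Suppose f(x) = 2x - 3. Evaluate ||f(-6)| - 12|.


f(-6) = -15
|-15| = 15
|15 - 12| = 3

3


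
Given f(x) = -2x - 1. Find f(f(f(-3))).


f(-3) = 5
f(5) = -11
f(-11) = 21

21


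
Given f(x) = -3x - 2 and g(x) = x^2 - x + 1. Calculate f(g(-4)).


-65


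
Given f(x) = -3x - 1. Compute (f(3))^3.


f(3) = -10
(-10)^3 = -1000

-1000


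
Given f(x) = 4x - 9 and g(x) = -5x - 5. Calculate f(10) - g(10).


f(10) = 31
g(10) = -55
Difference = 86

86


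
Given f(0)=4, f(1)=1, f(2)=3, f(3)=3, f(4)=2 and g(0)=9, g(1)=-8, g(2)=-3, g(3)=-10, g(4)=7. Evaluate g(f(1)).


f(1) = 1
g(1) = -8

-8


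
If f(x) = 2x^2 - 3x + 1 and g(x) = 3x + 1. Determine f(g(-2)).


g(-2) = -5
f(-5) = 2*(-5)^2 - 3*(-5) + 1 = 66

66


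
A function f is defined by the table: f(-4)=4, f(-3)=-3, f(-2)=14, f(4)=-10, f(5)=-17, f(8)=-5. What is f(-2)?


Reading from the table at x = -2

14


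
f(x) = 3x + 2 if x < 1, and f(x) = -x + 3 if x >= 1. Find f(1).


1 satisfies x >= 1
f(1) = 2

2


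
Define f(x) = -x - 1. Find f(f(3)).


f(3) = -4
f(-4) = 3

3


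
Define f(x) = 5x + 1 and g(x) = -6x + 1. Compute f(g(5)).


-144


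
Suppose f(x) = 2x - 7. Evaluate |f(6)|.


f(6) = 5
|5| = 5

5


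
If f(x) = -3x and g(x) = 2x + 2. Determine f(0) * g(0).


f(0) = 0
g(0) = 2
Product = 0

0


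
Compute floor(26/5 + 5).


26/5 = 5.2
5.2 + 5 = 10.2
floor(10.2) = 10

10


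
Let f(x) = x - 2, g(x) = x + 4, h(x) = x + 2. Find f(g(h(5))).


h(5) = 7
g(7) = 11
f(11) = 9

9


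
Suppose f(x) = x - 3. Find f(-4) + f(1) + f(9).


f(-4) = -7
f(1) = -2
f(9) = 6
Sum = -3

-3


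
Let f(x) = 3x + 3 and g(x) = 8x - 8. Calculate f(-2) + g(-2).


f(-2) = -3
g(-2) = -24
Sum = -27

-27


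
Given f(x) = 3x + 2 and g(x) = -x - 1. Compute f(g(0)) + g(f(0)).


f(g(0)) = -1
g(f(0)) = -3
Sum = -4

-4


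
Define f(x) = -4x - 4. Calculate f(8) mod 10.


4


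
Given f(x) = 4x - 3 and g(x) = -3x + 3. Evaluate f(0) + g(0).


0


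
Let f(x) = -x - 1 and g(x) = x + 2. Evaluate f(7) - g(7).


f(7) = -8
g(7) = 9
Difference = -17

-17


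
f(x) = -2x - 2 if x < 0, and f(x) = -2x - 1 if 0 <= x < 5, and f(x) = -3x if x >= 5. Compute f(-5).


-5 satisfies x < 0
f(-5) = 8

8


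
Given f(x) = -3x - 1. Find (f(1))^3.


f(1) = -4
(-4)^3 = -64

-64


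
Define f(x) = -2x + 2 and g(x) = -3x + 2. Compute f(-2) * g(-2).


f(-2) = 6
g(-2) = 8
Product = 48

48


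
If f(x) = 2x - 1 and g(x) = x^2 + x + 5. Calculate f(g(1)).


g(1) = 7
f(7) = 13

13


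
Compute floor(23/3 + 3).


23/3 = 7.6667
7.6667 + 3 = 10.6667
floor(10.6667) = 10

10


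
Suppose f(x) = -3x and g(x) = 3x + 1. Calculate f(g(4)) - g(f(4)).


f(g(4)) = -39
g(f(4)) = -35
Difference = -4

-4


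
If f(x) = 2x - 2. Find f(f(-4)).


f(-4) = -10
f(-10) = -22

-22


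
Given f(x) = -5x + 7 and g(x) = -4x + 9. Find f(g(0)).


g(0) = 9
f(9) = -38

-38


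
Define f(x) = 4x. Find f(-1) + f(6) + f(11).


f(-1) = -4
f(6) = 24
f(11) = 44
Sum = 64

64


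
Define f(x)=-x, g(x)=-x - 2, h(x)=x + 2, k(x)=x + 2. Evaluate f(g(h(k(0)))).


k(0) = 2
h(2) = 4
g(4) = -6
f(-6) = 6

6


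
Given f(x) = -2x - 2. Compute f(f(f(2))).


f(2) = -6
f(-6) = 10
f(10) = -22

-22


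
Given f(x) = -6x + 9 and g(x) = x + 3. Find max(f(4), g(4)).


7


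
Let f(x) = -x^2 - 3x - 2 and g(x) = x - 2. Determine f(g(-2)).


-6


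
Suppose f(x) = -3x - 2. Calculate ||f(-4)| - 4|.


6


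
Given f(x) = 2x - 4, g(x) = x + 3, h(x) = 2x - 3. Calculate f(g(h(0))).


h(0) = -3
g(-3) = 0
f(0) = -4

-4


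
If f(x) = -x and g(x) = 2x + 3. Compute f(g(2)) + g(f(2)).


f(g(2)) = -7
g(f(2)) = -1
Sum = -8

-8


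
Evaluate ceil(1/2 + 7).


1/2 = 0.5
0.5 + 7 = 7.5
ceil(7.5) = 8

8


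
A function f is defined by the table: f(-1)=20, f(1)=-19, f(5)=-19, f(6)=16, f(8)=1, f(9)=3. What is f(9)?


Reading from the table at x = 9

3


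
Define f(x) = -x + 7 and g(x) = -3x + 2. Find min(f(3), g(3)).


f(3) = 4
g(3) = -7
min = -7

-7


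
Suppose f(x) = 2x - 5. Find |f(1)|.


f(1) = -3
|-3| = 3

3


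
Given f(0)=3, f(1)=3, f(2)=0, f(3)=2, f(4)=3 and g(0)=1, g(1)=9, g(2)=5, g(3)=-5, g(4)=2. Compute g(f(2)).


f(2) = 0
g(0) = 1

1


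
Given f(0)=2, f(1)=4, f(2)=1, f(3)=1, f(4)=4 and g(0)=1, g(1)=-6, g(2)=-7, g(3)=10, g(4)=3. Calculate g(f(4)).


f(4) = 4
g(4) = 3

3


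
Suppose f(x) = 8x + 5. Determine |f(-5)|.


35


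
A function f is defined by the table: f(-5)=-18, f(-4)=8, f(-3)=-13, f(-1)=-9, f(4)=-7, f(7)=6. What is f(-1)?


Reading from the table at x = -1

-9


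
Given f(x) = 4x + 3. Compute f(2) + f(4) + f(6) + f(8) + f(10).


f(2) = 11
f(4) = 19
f(6) = 27
f(8) = 35
f(10) = 43
Sum = 135

135


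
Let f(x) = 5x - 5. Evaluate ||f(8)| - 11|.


f(8) = 35
|35| = 35
|35 - 11| = 24

24


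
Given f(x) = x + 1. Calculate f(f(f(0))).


3


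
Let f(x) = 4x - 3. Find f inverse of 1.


Solve 4x - 3 = 1
x = (1 + 3) / 4 = 1

1


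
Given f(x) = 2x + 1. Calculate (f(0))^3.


f(0) = 1
(1)^3 = 1

1


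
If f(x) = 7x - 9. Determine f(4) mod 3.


f(4) = 19
19 mod 3 = 1

1


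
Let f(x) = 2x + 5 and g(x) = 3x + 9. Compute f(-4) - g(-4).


0


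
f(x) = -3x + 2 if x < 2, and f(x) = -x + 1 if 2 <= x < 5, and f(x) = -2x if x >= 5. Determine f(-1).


-1 satisfies x < 2
f(-1) = 5

5


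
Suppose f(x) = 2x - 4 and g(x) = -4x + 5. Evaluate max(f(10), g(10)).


f(10) = 16
g(10) = -35
max = 16

16


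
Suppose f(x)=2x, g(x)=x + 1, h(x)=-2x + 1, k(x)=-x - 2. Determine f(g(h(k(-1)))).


k(-1) = -1
h(-1) = 3
g(3) = 4
f(4) = 8

8


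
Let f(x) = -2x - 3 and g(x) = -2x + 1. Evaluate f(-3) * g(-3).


f(-3) = 3
g(-3) = 7
Product = 21

21


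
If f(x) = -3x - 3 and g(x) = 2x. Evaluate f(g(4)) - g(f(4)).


f(g(4)) = -27
g(f(4)) = -30
Difference = 3

3


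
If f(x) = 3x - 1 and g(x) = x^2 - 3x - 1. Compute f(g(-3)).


50


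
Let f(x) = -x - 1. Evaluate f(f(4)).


f(4) = -5
f(-5) = 4

4


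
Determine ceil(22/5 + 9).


22/5 = 4.4
4.4 + 9 = 13.4
ceil(13.4) = 14

14


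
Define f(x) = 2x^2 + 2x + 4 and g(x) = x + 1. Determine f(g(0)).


g(0) = 1
f(1) = 2*(1)^2 + 2*(1) + 4 = 8

8


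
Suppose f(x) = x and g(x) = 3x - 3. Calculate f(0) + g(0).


f(0) = 0
g(0) = -3
Sum = -3

-3


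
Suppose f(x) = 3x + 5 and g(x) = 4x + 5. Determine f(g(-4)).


g(-4) = -11
f(-11) = -28

-28


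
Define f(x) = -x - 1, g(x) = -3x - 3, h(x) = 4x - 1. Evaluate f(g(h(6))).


h(6) = 23
g(23) = -72
f(-72) = 71

71


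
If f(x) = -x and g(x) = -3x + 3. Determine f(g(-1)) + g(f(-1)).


-6


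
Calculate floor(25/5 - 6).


25/5 = 5
5 - 6 = -1
floor(-1) = -1

-1


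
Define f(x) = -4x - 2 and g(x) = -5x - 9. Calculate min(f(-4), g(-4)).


11


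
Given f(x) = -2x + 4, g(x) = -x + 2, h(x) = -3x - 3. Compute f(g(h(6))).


h(6) = -21
g(-21) = 23
f(23) = -42

-42


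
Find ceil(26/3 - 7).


26/3 = 8.6667
8.6667 - 7 = 1.6667
ceil(1.6667) = 2

2


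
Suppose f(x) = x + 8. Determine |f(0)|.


8


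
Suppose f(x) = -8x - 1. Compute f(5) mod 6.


f(5) = -41
-41 mod 6 = 1

1


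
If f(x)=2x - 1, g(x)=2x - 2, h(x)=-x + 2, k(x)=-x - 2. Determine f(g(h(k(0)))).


k(0) = -2
h(-2) = 4
g(4) = 6
f(6) = 11

11


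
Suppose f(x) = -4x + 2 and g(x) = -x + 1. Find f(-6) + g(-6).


f(-6) = 26
g(-6) = 7
Sum = 33

33


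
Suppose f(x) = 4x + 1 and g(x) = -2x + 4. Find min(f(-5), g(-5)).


f(-5) = -19
g(-5) = 14
min = -19

-19


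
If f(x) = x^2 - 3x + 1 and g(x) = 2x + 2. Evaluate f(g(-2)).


11


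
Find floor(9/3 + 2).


9/3 = 3
3 + 2 = 5
floor(5) = 5

5


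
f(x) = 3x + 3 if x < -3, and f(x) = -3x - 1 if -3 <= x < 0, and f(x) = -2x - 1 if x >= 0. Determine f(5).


5 satisfies x >= 0
f(5) = -11

-11


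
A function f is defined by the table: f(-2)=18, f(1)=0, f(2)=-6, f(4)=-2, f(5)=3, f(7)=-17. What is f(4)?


Reading from the table at x = 4

-2


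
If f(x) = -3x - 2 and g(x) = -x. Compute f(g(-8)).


g(-8) = 8
f(8) = -26

-26


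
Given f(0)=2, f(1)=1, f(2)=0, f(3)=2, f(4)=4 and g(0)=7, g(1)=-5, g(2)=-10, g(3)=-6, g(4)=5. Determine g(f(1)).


f(1) = 1
g(1) = -5

-5


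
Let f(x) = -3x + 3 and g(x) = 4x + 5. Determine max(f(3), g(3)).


f(3) = -6
g(3) = 17
max = 17

17


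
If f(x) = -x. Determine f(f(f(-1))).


f(-1) = 1
f(1) = -1
f(-1) = 1

1


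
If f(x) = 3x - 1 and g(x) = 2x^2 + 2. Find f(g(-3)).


g(-3) = 20
f(20) = 59

59


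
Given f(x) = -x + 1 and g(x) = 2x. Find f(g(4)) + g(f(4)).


f(g(4)) = -7
g(f(4)) = -6
Sum = -13

-13


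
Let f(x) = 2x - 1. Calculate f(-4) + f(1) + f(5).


f(-4) = -9
f(1) = 1
f(5) = 9
Sum = 1

1


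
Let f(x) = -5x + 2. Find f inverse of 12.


-2


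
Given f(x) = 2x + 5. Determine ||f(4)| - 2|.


f(4) = 13
|13| = 13
|13 - 2| = 11

11


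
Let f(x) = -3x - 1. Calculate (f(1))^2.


f(1) = -4
(-4)^2 = 16

16


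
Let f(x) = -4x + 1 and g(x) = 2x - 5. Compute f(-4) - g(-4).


30


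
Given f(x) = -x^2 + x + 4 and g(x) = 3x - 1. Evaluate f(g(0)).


g(0) = -1
f(-1) = (-1)*(-1)^2 + 1*(-1) + 4 = 2

2


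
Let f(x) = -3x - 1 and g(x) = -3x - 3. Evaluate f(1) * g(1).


f(1) = -4
g(1) = -6
Product = 24

24


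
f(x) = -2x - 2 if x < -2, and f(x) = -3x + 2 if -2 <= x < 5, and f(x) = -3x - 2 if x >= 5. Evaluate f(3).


3 satisfies -2 <= x < 5
f(3) = -7

-7


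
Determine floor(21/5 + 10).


21/5 = 4.2
4.2 + 10 = 14.2
floor(14.2) = 14

14


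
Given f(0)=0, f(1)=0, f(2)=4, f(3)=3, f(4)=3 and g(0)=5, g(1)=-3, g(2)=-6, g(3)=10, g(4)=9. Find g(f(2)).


9


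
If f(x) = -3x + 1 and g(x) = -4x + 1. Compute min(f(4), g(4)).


f(4) = -11
g(4) = -15
min = -15

-15


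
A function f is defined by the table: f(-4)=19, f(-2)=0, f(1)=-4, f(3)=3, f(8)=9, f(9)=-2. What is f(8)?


Reading from the table at x = 8

9


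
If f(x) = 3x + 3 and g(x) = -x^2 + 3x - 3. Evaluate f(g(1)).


g(1) = -1
f(-1) = 0

0


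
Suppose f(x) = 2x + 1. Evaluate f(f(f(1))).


15


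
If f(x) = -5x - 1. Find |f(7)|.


f(7) = -36
|-36| = 36

36


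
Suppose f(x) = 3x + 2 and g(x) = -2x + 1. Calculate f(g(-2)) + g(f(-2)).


f(g(-2)) = 17
g(f(-2)) = 9
Sum = 26

26


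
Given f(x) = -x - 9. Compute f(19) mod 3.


2


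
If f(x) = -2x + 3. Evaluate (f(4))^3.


-125


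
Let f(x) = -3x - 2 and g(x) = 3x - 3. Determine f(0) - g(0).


1


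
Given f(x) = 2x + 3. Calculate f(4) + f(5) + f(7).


f(4) = 11
f(5) = 13
f(7) = 17
Sum = 41

41


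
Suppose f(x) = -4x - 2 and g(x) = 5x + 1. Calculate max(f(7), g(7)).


36


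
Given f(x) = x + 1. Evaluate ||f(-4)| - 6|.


3


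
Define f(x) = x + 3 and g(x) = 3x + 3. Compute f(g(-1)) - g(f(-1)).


f(g(-1)) = 3
g(f(-1)) = 9
Difference = -6

-6


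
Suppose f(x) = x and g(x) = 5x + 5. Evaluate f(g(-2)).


g(-2) = -5
f(-5) = -5

-5


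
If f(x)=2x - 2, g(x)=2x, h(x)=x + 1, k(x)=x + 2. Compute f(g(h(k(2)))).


k(2) = 4
h(4) = 5
g(5) = 10
f(10) = 18

18


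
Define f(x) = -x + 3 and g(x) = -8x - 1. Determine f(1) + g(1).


f(1) = 2
g(1) = -9
Sum = -7

-7


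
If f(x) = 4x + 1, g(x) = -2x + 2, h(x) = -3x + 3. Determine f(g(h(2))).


33


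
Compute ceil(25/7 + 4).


25/7 = 3.5714
3.5714 + 4 = 7.5714
ceil(7.5714) = 8

8


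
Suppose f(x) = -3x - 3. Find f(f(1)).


f(1) = -6
f(-6) = 15

15


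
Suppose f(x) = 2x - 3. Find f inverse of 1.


Solve 2x - 3 = 1
x = (1 + 3) / 2 = 2

2


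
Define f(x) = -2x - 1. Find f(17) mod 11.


9


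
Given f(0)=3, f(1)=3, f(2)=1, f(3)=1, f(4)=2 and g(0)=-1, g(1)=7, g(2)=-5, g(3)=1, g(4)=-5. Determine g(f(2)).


f(2) = 1
g(1) = 7

7


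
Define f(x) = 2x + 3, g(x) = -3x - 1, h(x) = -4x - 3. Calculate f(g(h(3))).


91


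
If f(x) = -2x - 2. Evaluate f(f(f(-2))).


10


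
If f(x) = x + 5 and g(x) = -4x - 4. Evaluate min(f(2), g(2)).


f(2) = 7
g(2) = -12
min = -12

-12


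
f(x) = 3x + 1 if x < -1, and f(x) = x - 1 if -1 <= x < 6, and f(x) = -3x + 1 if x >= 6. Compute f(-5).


-5 satisfies x < -1
f(-5) = -14

-14


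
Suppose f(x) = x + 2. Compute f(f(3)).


f(3) = 5
f(5) = 7

7


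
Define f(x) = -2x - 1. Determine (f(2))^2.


25


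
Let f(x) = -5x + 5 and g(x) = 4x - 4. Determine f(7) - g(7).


f(7) = -30
g(7) = 24
Difference = -54

-54


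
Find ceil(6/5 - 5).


6/5 = 1.2
1.2 - 5 = -3.8
ceil(-3.8) = -3

-3


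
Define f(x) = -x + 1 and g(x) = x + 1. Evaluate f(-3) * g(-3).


f(-3) = 4
g(-3) = -2
Product = -8

-8


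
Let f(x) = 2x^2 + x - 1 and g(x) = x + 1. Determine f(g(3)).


g(3) = 4
f(4) = 2*(4)^2 + 1*(4) - 1 = 35

35


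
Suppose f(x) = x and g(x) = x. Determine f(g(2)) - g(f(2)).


f(g(2)) = 2
g(f(2)) = 2
Difference = 0

0


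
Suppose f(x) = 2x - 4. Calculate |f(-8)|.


f(-8) = -20
|-20| = 20

20


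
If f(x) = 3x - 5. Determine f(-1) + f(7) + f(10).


33


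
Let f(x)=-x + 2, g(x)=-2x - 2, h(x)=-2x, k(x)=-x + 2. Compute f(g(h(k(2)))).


k(2) = 0
h(0) = 0
g(0) = -2
f(-2) = 4

4


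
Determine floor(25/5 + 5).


25/5 = 5
5 + 5 = 10
floor(10) = 10

10


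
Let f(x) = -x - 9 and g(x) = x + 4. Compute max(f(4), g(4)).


f(4) = -13
g(4) = 8
max = 8

8


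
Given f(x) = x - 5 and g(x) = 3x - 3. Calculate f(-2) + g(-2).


f(-2) = -7
g(-2) = -9
Sum = -16

-16


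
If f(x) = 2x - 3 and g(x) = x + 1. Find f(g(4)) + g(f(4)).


f(g(4)) = 7
g(f(4)) = 6
Sum = 13

13


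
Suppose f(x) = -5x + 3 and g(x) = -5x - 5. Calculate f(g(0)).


g(0) = -5
f(-5) = 28

28


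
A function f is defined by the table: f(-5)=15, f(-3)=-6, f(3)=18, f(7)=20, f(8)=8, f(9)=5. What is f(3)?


18


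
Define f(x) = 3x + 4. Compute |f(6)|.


22


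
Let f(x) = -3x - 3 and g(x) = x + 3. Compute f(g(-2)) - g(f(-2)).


-12


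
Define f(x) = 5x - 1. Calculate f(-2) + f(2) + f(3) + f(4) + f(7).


f(-2) = -11
f(2) = 9
f(3) = 14
f(4) = 19
f(7) = 34
Sum = 65

65


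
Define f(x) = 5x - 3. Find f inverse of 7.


Solve 5x - 3 = 7
x = (7 + 3) / 5 = 2

2


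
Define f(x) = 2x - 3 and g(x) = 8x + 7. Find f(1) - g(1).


-16


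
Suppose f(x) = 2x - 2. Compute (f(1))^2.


f(1) = 0
(0)^2 = 0

0


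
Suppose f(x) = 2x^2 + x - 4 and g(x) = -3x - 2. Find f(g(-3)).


101


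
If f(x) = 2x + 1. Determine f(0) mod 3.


f(0) = 1
1 mod 3 = 1

1


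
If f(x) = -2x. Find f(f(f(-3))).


f(-3) = 6
f(6) = -12
f(-12) = 24

24


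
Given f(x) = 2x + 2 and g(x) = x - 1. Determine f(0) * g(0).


f(0) = 2
g(0) = -1
Product = -2

-2


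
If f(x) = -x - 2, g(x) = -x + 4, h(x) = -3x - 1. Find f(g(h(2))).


h(2) = -7
g(-7) = 11
f(11) = -13

-13


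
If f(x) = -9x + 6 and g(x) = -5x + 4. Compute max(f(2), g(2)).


f(2) = -12
g(2) = -6
max = -6

-6


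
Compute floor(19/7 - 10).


-8


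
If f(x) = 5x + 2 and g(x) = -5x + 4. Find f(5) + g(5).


f(5) = 27
g(5) = -21
Sum = 6

6


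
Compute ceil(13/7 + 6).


13/7 = 1.8571
1.8571 + 6 = 7.8571
ceil(7.8571) = 8

8


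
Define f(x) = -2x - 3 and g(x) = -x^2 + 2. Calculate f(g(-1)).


g(-1) = 1
f(1) = -5

-5


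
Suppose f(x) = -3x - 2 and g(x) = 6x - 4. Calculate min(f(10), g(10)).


-32


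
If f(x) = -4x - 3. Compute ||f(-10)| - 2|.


35


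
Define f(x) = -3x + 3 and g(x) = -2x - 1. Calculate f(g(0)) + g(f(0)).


f(g(0)) = 6
g(f(0)) = -7
Sum = -1

-1


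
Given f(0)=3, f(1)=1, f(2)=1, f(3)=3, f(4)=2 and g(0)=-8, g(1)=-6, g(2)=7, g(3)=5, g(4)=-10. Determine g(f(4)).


7


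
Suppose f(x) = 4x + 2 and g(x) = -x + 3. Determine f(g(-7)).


g(-7) = 10
f(10) = 42

42


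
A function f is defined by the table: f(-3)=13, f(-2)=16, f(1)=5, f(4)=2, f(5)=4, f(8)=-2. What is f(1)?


Reading from the table at x = 1

5


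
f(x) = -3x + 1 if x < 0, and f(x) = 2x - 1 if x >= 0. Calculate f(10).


10 satisfies x >= 0
f(10) = 19

19


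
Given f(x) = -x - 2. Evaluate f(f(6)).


f(6) = -8
f(-8) = 6

6


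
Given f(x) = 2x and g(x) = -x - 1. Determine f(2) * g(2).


-12


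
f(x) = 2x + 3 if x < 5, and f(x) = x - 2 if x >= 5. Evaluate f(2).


7


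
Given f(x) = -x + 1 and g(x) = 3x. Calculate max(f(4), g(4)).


f(4) = -3
g(4) = 12
max = 12

12


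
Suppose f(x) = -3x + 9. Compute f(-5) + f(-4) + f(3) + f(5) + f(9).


21


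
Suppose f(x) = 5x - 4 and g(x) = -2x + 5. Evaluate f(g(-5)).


g(-5) = 15
f(15) = 71

71


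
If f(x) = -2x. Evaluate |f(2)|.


4


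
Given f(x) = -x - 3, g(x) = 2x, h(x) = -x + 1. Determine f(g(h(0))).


h(0) = 1
g(1) = 2
f(2) = -5

-5


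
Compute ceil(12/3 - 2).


12/3 = 4
4 - 2 = 2
ceil(2) = 2

2


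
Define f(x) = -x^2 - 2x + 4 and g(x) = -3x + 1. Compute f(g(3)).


g(3) = -8
f(-8) = (-1)*(-8)^2 - 2*(-8) + 4 = -44

-44


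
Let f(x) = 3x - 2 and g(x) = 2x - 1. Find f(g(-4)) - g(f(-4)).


f(g(-4)) = -29
g(f(-4)) = -29
Difference = 0

0


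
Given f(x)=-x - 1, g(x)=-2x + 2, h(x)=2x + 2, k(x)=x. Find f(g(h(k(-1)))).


k(-1) = -1
h(-1) = 0
g(0) = 2
f(2) = -3

-3


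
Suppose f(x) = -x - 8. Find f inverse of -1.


Solve -x - 8 = -1
x = (-1 + 8) / (-1) = -7

-7


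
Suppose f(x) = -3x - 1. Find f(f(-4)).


f(-4) = 11
f(11) = -34

-34


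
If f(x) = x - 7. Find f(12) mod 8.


f(12) = 5
5 mod 8 = 5

5


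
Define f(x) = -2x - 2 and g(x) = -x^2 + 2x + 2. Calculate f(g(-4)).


g(-4) = -22
f(-22) = 42

42


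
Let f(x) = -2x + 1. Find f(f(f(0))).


f(0) = 1
f(1) = -1
f(-1) = 3

3


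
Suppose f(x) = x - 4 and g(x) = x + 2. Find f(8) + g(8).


f(8) = 4
g(8) = 10
Sum = 14

14


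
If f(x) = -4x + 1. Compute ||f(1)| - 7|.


4


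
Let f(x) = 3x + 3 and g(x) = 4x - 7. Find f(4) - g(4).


f(4) = 15
g(4) = 9
Difference = 6

6


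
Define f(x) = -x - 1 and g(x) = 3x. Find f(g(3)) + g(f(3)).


f(g(3)) = -10
g(f(3)) = -12
Sum = -22

-22


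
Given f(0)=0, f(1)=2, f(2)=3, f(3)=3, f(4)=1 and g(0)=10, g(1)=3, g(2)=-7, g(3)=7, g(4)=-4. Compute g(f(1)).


f(1) = 2
g(2) = -7

-7


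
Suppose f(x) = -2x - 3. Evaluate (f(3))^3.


-729


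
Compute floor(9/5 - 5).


9/5 = 1.8
1.8 - 5 = -3.2
floor(-3.2) = -4

-4


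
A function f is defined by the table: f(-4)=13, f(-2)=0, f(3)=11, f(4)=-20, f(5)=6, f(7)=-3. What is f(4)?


Reading from the table at x = 4

-20


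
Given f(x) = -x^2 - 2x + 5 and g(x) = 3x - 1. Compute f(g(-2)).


g(-2) = -7
f(-7) = (-1)*(-7)^2 - 2*(-7) + 5 = -30

-30


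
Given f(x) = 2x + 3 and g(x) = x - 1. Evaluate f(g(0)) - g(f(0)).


-1


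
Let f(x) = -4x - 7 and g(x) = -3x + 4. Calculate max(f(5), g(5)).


f(5) = -27
g(5) = -11
max = -11

-11


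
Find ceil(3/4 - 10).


3/4 = 0.75
0.75 - 10 = -9.25
ceil(-9.25) = -9

-9


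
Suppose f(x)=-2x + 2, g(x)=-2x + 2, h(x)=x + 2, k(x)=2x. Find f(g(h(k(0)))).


k(0) = 0
h(0) = 2
g(2) = -2
f(-2) = 6

6


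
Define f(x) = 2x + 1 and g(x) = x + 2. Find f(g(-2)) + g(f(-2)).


f(g(-2)) = 1
g(f(-2)) = -1
Sum = 0

0


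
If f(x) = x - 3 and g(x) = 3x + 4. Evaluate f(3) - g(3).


f(3) = 0
g(3) = 13
Difference = -13

-13


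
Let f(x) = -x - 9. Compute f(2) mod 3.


f(2) = -11
-11 mod 3 = 1

1


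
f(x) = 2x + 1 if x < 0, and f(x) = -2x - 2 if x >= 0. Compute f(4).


4 satisfies x >= 0
f(4) = -10

-10


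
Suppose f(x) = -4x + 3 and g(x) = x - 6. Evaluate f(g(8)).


g(8) = 2
f(2) = -5

-5


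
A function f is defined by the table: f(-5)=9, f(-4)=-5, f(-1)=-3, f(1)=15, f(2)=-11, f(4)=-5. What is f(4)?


Reading from the table at x = 4

-5


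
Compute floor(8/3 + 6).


8


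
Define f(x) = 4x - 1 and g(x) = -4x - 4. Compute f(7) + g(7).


f(7) = 27
g(7) = -32
Sum = -5

-5


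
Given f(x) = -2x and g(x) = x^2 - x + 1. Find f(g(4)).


g(4) = 13
f(13) = -26

-26


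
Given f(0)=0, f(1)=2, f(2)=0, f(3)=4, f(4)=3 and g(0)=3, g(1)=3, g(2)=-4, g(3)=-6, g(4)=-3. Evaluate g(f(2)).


f(2) = 0
g(0) = 3

3


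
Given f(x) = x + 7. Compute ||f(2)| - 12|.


3


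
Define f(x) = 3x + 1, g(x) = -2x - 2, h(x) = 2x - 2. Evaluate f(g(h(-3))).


h(-3) = -8
g(-8) = 14
f(14) = 43

43


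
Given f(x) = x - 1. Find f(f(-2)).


f(-2) = -3
f(-3) = -4

-4


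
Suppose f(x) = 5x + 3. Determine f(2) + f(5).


f(2) = 13
f(5) = 28
Sum = 41

41


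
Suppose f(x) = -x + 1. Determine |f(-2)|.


3


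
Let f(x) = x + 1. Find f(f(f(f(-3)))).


f(-3) = -2
f(-2) = -1
f(-1) = 0
f(0) = 1

1


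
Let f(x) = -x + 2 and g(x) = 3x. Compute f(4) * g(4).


f(4) = -2
g(4) = 12
Product = -24

-24


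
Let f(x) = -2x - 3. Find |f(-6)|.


f(-6) = 9
|9| = 9

9


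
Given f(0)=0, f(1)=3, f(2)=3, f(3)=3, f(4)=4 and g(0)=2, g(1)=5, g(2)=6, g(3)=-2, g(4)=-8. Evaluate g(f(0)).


2


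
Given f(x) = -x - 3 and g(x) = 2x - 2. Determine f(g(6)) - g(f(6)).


f(g(6)) = -13
g(f(6)) = -20
Difference = 7

7


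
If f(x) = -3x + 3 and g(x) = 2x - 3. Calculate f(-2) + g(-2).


f(-2) = 9
g(-2) = -7
Sum = 2

2


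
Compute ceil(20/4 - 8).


-3


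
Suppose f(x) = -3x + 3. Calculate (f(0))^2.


9


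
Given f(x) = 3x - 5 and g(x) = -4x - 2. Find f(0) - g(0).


f(0) = -5
g(0) = -2
Difference = -3

-3


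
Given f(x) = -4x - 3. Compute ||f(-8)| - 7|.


f(-8) = 29
|29| = 29
|29 - 7| = 22

22


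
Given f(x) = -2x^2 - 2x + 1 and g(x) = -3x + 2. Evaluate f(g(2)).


g(2) = -4
f(-4) = (-2)*(-4)^2 - 2*(-4) + 1 = -23

-23


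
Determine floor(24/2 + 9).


21


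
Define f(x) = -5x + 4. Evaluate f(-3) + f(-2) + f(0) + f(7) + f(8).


f(-3) = 19
f(-2) = 14
f(0) = 4
f(7) = -31
f(8) = -36
Sum = -30

-30


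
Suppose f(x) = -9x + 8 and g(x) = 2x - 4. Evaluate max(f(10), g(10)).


16


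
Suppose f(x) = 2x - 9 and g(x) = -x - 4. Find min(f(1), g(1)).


f(1) = -7
g(1) = -5
min = -7

-7


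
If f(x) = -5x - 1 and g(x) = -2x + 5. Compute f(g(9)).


g(9) = -13
f(-13) = 64

64


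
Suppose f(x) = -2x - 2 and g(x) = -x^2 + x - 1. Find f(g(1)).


g(1) = -1
f(-1) = 0

0


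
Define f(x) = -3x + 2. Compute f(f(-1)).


f(-1) = 5
f(5) = -13

-13


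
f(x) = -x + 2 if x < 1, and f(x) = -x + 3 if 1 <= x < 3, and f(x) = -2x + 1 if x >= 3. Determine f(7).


7 satisfies x >= 3
f(7) = -13

-13


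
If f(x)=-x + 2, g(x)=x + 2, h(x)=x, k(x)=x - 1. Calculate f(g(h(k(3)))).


k(3) = 2
h(2) = 2
g(2) = 4
f(4) = -2

-2


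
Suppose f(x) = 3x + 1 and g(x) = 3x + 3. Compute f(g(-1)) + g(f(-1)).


f(g(-1)) = 1
g(f(-1)) = -3
Sum = -2

-2


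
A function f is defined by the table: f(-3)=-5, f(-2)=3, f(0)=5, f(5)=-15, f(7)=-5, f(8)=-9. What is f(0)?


Reading from the table at x = 0

5


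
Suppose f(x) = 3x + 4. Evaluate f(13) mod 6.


f(13) = 43
43 mod 6 = 1

1


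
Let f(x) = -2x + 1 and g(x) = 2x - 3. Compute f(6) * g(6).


f(6) = -11
g(6) = 9
Product = -99

-99


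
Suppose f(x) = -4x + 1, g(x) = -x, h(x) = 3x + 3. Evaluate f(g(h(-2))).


h(-2) = -3
g(-3) = 3
f(3) = -11

-11


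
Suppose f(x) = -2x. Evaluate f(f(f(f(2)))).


f(2) = -4
f(-4) = 8
f(8) = -16
f(-16) = 32

32


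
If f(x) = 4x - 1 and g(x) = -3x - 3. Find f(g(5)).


g(5) = -18
f(-18) = -73

-73


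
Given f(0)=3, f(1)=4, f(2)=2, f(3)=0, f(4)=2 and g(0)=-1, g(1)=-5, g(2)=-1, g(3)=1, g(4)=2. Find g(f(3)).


f(3) = 0
g(0) = -1

-1


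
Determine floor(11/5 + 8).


11/5 = 2.2
2.2 + 8 = 10.2
floor(10.2) = 10

10


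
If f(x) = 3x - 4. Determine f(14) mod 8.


f(14) = 38
38 mod 8 = 6

6


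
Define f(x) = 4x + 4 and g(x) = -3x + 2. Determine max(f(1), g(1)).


f(1) = 8
g(1) = -1
max = 8

8


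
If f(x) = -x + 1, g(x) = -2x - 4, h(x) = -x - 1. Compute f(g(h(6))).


h(6) = -7
g(-7) = 10
f(10) = -9

-9


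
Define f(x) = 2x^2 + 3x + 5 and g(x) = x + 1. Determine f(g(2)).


g(2) = 3
f(3) = 2*(3)^2 + 3*(3) + 5 = 32

32


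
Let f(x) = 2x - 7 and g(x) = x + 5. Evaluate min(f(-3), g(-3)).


f(-3) = -13
g(-3) = 2
min = -13

-13


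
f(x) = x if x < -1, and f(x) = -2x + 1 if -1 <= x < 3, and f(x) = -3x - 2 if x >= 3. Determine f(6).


-20


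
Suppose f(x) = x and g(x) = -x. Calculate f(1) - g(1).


f(1) = 1
g(1) = -1
Difference = 2

2


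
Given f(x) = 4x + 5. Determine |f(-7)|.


f(-7) = -23
|-23| = 23

23


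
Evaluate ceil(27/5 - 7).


27/5 = 5.4
5.4 - 7 = -1.6
ceil(-1.6) = -1

-1


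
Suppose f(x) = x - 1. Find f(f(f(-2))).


-5


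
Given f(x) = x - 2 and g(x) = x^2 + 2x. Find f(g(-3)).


g(-3) = 3
f(3) = 1

1


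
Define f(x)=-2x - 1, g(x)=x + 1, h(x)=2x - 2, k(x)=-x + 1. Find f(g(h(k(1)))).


k(1) = 0
h(0) = -2
g(-2) = -1
f(-1) = 1

1


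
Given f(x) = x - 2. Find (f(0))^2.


f(0) = -2
(-2)^2 = 4

4


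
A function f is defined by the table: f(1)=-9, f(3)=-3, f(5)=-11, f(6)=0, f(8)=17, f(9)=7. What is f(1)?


Reading from the table at x = 1

-9


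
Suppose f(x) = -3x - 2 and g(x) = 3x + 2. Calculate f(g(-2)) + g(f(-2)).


24


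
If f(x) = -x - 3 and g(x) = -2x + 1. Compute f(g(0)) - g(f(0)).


f(g(0)) = -4
g(f(0)) = 7
Difference = -11

-11


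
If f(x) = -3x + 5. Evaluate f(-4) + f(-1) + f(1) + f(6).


f(-4) = 17
f(-1) = 8
f(1) = 2
f(6) = -13
Sum = 14

14


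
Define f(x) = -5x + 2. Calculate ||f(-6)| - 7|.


25


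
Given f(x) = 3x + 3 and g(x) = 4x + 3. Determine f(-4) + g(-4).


f(-4) = -9
g(-4) = -13
Sum = -22

-22


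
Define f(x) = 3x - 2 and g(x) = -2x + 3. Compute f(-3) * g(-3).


-99


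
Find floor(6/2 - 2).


6/2 = 3
3 - 2 = 1
floor(1) = 1

1


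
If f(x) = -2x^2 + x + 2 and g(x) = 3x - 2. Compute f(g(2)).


g(2) = 4
f(4) = (-2)*(4)^2 + 1*(4) + 2 = -26

-26


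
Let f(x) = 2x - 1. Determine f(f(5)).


f(5) = 9
f(9) = 17

17


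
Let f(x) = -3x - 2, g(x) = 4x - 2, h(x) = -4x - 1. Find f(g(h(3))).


h(3) = -13
g(-13) = -54
f(-54) = 160

160


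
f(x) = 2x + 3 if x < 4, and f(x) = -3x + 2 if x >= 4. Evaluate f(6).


6 satisfies x >= 4
f(6) = -16

-16


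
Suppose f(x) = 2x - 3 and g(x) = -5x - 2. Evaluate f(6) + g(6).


f(6) = 9
g(6) = -32
Sum = -23

-23


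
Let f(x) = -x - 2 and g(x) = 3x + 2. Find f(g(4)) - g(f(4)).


f(g(4)) = -16
g(f(4)) = -16
Difference = 0

0


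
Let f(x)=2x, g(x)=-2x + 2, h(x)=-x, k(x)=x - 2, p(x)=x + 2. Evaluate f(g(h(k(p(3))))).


p(3) = 5
k(5) = 3
h(3) = -3
g(-3) = 8
f(8) = 16

16


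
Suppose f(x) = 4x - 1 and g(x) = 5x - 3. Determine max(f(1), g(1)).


f(1) = 3
g(1) = 2
max = 3

3


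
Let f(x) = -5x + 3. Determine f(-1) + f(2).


f(-1) = 8
f(2) = -7
Sum = 1

1


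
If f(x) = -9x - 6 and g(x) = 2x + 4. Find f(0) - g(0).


f(0) = -6
g(0) = 4
Difference = -10

-10


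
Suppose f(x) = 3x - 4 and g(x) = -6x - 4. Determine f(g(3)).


g(3) = -22
f(-22) = -70

-70


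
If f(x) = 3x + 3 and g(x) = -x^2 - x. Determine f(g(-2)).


g(-2) = -2
f(-2) = -3

-3


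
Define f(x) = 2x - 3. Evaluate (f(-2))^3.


f(-2) = -7
(-7)^3 = -343

-343


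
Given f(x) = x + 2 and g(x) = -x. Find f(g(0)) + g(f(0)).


f(g(0)) = 2
g(f(0)) = -2
Sum = 0

0


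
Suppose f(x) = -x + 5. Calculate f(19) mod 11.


f(19) = -14
-14 mod 11 = 8

8


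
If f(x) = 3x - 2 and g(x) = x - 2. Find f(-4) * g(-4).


f(-4) = -14
g(-4) = -6
Product = 84

84


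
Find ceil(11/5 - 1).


11/5 = 2.2
2.2 - 1 = 1.2
ceil(1.2) = 2

2


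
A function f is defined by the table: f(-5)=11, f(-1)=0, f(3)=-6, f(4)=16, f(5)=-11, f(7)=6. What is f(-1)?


Reading from the table at x = -1

0


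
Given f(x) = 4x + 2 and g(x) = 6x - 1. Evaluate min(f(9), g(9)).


f(9) = 38
g(9) = 53
min = 38

38


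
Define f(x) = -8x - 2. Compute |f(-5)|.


f(-5) = 38
|38| = 38

38


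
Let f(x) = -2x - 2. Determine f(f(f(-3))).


18


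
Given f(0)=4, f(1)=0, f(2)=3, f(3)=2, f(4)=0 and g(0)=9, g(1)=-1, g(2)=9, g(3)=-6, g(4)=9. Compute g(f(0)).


f(0) = 4
g(4) = 9

9


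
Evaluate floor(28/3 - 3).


28/3 = 9.3333
9.3333 - 3 = 6.3333
floor(6.3333) = 6

6


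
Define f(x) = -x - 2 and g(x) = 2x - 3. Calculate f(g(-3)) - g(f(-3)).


8
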